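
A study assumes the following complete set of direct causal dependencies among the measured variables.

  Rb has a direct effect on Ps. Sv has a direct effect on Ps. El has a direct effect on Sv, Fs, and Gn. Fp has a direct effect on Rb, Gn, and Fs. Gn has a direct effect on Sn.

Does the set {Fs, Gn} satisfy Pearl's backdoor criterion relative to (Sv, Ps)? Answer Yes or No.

Backdoor paths from Sv to Ps (paths whose first edge points into Sv):
  P1: Sv <- El -> Gn <- Fp -> Rb -> Ps
  P2: Sv <- El -> Fs <- Fp -> Rb -> Ps
Condition 1 (no descendant of Sv in the set): holds — descendants of Sv are {Ps}; none are in {Fs, Gn}.
Condition 2 (every backdoor path blocked by {Fs, Gn}):
  P1: open — collider(s) Gn are conditioned on (or have a conditioned descendant) and no non-collider on the path is in the set.
  P2: open — collider(s) Fs are conditioned on (or have a conditioned descendant) and no non-collider on the path is in the set.
{Fs, Gn} does not satisfy the backdoor criterion.

No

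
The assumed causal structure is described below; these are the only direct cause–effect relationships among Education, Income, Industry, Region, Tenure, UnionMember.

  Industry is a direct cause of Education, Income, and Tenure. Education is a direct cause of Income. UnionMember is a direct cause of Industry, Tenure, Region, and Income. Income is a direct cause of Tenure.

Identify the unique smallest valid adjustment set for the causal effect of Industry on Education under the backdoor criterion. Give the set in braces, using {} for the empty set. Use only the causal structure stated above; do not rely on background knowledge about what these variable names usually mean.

{}

Variables eligible for adjustment (non-descendants of Industry, excluding Industry and Education): {Region, UnionMember}.
Backdoor paths from Industry to Education:
  P1: Industry <- UnionMember -> Income <- Education
  P2: Industry <- UnionMember -> Tenure <- Income <- Education
Each backdoor path contains an unconditioned collider, so every path is already blocked with the empty conditioning set:
  P1: blocked at collider Income (neither it nor any descendant is in the conditioning set).
  P2: blocked at collider Tenure (neither it nor any descendant is in the conditioning set).
The empty set is therefore the unique smallest valid set.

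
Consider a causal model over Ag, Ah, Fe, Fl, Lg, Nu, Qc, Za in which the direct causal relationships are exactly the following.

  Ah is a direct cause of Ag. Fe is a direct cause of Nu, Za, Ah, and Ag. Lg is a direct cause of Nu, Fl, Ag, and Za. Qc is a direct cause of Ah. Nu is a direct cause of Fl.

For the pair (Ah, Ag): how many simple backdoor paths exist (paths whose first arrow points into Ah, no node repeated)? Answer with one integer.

4

A backdoor path from Ah to Ag is any simple undirected path whose first edge points into Ah (i.e. leaves Ah via a parent).
Parents of Ah: {Fe, Qc}.
Enumerating:
  P1: Ah <- Fe -> Ag
  P2: Ah <- Fe -> Nu <- Lg -> Ag
  P3: Ah <- Fe -> Nu -> Fl <- Lg -> Ag
  P4: Ah <- Fe -> Za <- Lg -> Ag
That exhausts the simple backdoor paths. Count: 4.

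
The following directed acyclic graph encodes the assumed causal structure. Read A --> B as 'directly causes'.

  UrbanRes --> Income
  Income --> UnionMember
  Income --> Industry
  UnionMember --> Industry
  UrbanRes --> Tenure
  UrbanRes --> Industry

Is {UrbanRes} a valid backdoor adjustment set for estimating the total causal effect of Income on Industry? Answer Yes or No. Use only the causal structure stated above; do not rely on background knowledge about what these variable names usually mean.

Backdoor paths from Income to Industry (paths whose first edge points into Income):
  P1: Income <- UrbanRes -> Industry
Condition 1 (no descendant of Income in the set): holds — descendants of Income are {Industry, UnionMember}; none are in {UrbanRes}.
Condition 2 (every backdoor path blocked by {UrbanRes}):
  P1: blocked at fork node UrbanRes ∈ conditioning set.
{UrbanRes} satisfies the backdoor criterion.

Yes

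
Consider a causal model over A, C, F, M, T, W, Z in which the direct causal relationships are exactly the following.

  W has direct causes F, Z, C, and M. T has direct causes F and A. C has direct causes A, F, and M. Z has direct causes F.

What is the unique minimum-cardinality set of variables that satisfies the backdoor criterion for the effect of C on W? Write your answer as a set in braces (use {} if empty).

Variables eligible for adjustment (non-descendants of C, excluding C and W): {A, F, M, T, Z}.
Backdoor paths from C to W:
  P1: C <- F -> Z -> W
  P2: C <- F -> W
  P3: C <- A -> T <- F -> Z -> W
  P4: C <- A -> T <- F -> W
  P5: C <- M -> W
The empty set is not sufficient: P1 (C <- F -> Z -> W) has no collider blocking it and no conditioned non-collider, so it is open.
Try {F, M}:
  P1: blocked at fork node F ∈ conditioning set.
  P2: blocked at fork node F ∈ conditioning set.
  P3: blocked at collider T (neither it nor any descendant is in the conditioning set).
  P4: blocked at collider T (neither it nor any descendant is in the conditioning set).
  P5: blocked at fork node M ∈ conditioning set.
{F, M} contains no descendant of C and blocks every backdoor path.
Every element of {F, M} is needed (dropping F leaves P1 open; dropping M leaves P5 open), so no proper subset is valid.
Among all size-2 subsets of the eligible variables, only {F, M} blocks every backdoor path, so it is the unique smallest valid adjustment set.

{F, M}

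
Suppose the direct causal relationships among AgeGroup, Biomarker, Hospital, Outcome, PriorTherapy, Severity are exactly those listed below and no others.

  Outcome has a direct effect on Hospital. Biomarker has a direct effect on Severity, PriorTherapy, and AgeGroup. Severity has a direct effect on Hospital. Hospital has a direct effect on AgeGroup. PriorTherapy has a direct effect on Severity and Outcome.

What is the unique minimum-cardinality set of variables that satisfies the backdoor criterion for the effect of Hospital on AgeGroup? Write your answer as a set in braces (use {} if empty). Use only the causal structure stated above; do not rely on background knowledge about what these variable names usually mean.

Variables eligible for adjustment (non-descendants of Hospital, excluding Hospital and AgeGroup): {Biomarker, Outcome, PriorTherapy, Severity}.
Backdoor paths from Hospital to AgeGroup:
  P1: Hospital <- Outcome <- PriorTherapy <- Biomarker -> AgeGroup
  P2: Hospital <- Outcome <- PriorTherapy -> Severity <- Biomarker -> AgeGroup
  P3: Hospital <- Severity <- Biomarker -> AgeGroup
  P4: Hospital <- Severity <- PriorTherapy <- Biomarker -> AgeGroup
The empty set is not sufficient: P1 (Hospital <- Outcome <- PriorTherapy <- Biomarker -> AgeGroup) has no collider blocking it and no conditioned non-collider, so it is open.
Try {Biomarker}:
  P1: blocked at fork node Biomarker ∈ conditioning set.
  P2: blocked at collider Severity (neither it nor any descendant is in the conditioning set).
  P3: blocked at fork node Biomarker ∈ conditioning set.
  P4: blocked at fork node Biomarker ∈ conditioning set.
{Biomarker} contains no descendant of Hospital and blocks every backdoor path.
No other singleton works — e.g. {PriorTherapy} leaves P3 open — so {Biomarker} is the unique smallest valid adjustment set.

{Biomarker}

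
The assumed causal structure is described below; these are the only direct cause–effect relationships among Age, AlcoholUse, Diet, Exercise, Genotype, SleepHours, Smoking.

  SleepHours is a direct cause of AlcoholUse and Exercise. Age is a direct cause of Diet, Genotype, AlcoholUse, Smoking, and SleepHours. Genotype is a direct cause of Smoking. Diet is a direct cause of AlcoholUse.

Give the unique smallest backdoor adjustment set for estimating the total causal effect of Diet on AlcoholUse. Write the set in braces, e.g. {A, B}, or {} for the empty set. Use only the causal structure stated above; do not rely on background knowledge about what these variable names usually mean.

Variables eligible for adjustment (non-descendants of Diet, excluding Diet and AlcoholUse): {Age, Exercise, Genotype, SleepHours, Smoking}.
Backdoor paths from Diet to AlcoholUse:
  P1: Diet <- Age -> SleepHours -> AlcoholUse
  P2: Diet <- Age -> AlcoholUse
The empty set is not sufficient: P1 (Diet <- Age -> SleepHours -> AlcoholUse) has no collider blocking it and no conditioned non-collider, so it is open.
Try {Age}:
  P1: blocked at fork node Age ∈ conditioning set.
  P2: blocked at fork node Age ∈ conditioning set.
{Age} contains no descendant of Diet and blocks every backdoor path.
No other singleton works — e.g. {SleepHours} leaves P2 open — so {Age} is the unique smallest valid adjustment set.

{Age}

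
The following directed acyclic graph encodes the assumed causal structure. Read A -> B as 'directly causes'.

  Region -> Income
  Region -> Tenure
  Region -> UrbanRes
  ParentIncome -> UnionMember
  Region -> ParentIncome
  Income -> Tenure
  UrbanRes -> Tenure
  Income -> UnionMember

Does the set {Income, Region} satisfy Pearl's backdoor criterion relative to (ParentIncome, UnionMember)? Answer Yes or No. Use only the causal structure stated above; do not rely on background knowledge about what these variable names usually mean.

Backdoor paths from ParentIncome to UnionMember (paths whose first edge points into ParentIncome):
  P1: ParentIncome <- Region -> Income -> UnionMember
  P2: ParentIncome <- Region -> UrbanRes -> Tenure <- Income -> UnionMember
  P3: ParentIncome <- Region -> Tenure <- Income -> UnionMember
Condition 1 (no descendant of ParentIncome in the set): holds — descendants of ParentIncome are {UnionMember}; none are in {Income, Region}.
Condition 2 (every backdoor path blocked by {Income, Region}):
  P1: blocked at fork node Region ∈ conditioning set.
  P2: blocked at fork node Region ∈ conditioning set.
  P3: blocked at fork node Region ∈ conditioning set.
{Income, Region} satisfies the backdoor criterion.

Yes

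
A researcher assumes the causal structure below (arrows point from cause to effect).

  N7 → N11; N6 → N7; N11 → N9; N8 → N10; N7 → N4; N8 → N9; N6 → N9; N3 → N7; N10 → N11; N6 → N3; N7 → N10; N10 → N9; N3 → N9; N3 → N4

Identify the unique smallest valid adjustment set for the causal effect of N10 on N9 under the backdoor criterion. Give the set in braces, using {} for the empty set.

{N7, N8}

Variables eligible for adjustment (non-descendants of N10, excluding N10 and N9): {N3, N4, N6, N7, N8}.
Backdoor paths from N10 to N9:
  P1: N10 <- N8 -> N9
  P2: N10 <- N7 <- N6 -> N3 -> N9
  P3: N10 <- N7 <- N6 -> N9
  P4: N10 <- N7 <- N3 <- N6 -> N9
  P5: N10 <- N7 <- N3 -> N9
  P6: N10 <- N7 -> N4 <- N3 <- N6 -> N9
  P7: N10 <- N7 -> N4 <- N3 -> N9
  P8: N10 <- N7 -> N11 -> N9
The empty set is not sufficient: P1 (N10 <- N8 -> N9) has no collider blocking it and no conditioned non-collider, so it is open.
Try {N7, N8}:
  P1: blocked at fork node N8 ∈ conditioning set.
  P2: blocked at chain node N7 ∈ conditioning set.
  P3: blocked at chain node N7 ∈ conditioning set.
  P4: blocked at chain node N7 ∈ conditioning set.
  P5: blocked at chain node N7 ∈ conditioning set.
  P6: blocked at fork node N7 ∈ conditioning set.
  P7: blocked at fork node N7 ∈ conditioning set.
  P8: blocked at fork node N7 ∈ conditioning set.
{N7, N8} contains no descendant of N10 and blocks every backdoor path.
Every element of {N7, N8} is needed (dropping N7 leaves P2 open; dropping N8 leaves P1 open), so no proper subset is valid.
Among all size-2 subsets of the eligible variables, only {N7, N8} blocks every backdoor path, so it is the unique smallest valid adjustment set.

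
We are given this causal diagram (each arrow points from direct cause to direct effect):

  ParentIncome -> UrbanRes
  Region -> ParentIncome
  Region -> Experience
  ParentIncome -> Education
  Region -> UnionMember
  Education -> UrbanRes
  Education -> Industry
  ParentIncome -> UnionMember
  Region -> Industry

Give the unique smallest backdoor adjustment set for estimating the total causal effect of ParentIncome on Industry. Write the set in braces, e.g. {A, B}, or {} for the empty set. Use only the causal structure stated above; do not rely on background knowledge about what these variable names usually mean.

{Region}

Variables eligible for adjustment (non-descendants of ParentIncome, excluding ParentIncome and Industry): {Experience, Region}.
Backdoor paths from ParentIncome to Industry:
  P1: ParentIncome <- Region -> Industry
The empty set is not sufficient: P1 (ParentIncome <- Region -> Industry) has no collider blocking it and no conditioned non-collider, so it is open.
Try {Region}:
  P1: blocked at fork node Region ∈ conditioning set.
{Region} contains no descendant of ParentIncome and blocks every backdoor path.
No other singleton works — e.g. {Experience} leaves P1 open — so {Region} is the unique smallest valid adjustment set.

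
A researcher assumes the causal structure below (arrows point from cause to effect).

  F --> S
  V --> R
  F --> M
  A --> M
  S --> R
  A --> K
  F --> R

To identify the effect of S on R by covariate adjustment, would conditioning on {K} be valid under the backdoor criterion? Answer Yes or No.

Backdoor paths from S to R (paths whose first edge points into S):
  P1: S <- F -> R
Condition 1 (no descendant of S in the set): holds — descendants of S are {R}; none are in {K}.
Condition 2 (every backdoor path blocked by {K}):
  P1: open — no interior node is in the conditioning set.
{K} does not satisfy the backdoor criterion.

No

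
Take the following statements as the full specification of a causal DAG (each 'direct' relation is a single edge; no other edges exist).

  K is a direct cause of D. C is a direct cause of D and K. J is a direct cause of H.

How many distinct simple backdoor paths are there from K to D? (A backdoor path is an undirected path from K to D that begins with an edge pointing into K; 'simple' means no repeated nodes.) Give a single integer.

1

A backdoor path from K to D is any simple undirected path whose first edge points into K (i.e. leaves K via a parent).
Parents of K: {C}.
Enumerating:
  P1: K <- C -> D
That exhausts the simple backdoor paths. Count: 1.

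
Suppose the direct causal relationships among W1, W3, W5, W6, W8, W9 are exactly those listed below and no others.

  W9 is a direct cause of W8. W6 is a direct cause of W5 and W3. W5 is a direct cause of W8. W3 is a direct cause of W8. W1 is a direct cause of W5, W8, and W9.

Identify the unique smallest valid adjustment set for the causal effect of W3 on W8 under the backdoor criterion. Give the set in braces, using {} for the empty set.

Variables eligible for adjustment (non-descendants of W3, excluding W3 and W8): {W1, W5, W6, W9}.
Backdoor paths from W3 to W8:
  P1: W3 <- W6 -> W5 <- W1 -> W9 -> W8
  P2: W3 <- W6 -> W5 <- W1 -> W8
  P3: W3 <- W6 -> W5 -> W8
The empty set is not sufficient: P3 (W3 <- W6 -> W5 -> W8) has no collider blocking it and no conditioned non-collider, so it is open.
Try {W6}:
  P1: blocked at fork node W6 ∈ conditioning set.
  P2: blocked at fork node W6 ∈ conditioning set.
  P3: blocked at fork node W6 ∈ conditioning set.
{W6} contains no descendant of W3 and blocks every backdoor path.
No other singleton works — e.g. {W1} leaves P3 open — so {W6} is the unique smallest valid adjustment set.

{W6}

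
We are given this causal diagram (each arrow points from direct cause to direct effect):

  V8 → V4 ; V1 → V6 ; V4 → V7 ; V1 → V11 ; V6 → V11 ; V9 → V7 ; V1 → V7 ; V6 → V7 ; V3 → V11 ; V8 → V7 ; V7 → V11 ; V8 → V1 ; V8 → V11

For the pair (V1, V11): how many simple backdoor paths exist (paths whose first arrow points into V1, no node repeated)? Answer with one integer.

A backdoor path from V1 to V11 is any simple undirected path whose first edge points into V1 (i.e. leaves V1 via a parent).
Parents of V1: {V8}.
Enumerating:
  P1: V1 <- V8 -> V4 -> V7 <- V6 -> V11
  P2: V1 <- V8 -> V4 -> V7 -> V11
  P3: V1 <- V8 -> V7 <- V6 -> V11
  P4: V1 <- V8 -> V7 -> V11
  P5: V1 <- V8 -> V11
That exhausts the simple backdoor paths. Count: 5.

5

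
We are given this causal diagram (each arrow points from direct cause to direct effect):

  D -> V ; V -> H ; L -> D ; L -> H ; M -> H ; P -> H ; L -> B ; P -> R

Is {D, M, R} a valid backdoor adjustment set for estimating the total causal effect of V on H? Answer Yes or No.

Backdoor paths from V to H (paths whose first edge points into V):
  P1: V <- D <- L -> H
Condition 1 (no descendant of V in the set): holds — descendants of V are {H}; none are in {D, M, R}.
Condition 2 (every backdoor path blocked by {D, M, R}):
  P1: blocked at chain node D ∈ conditioning set.
{D, M, R} satisfies the backdoor criterion.

Yes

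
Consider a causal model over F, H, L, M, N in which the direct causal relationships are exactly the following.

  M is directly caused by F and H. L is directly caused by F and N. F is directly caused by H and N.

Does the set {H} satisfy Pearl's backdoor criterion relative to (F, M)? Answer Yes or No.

Backdoor paths from F to M (paths whose first edge points into F):
  P1: F <- H -> M
Condition 1 (no descendant of F in the set): holds — descendants of F are {L, M}; none are in {H}.
Condition 2 (every backdoor path blocked by {H}):
  P1: blocked at fork node H ∈ conditioning set.
{H} satisfies the backdoor criterion.

Yes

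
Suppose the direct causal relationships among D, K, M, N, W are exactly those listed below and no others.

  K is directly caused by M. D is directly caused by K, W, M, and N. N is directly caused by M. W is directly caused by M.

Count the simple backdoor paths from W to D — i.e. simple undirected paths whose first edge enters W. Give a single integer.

A backdoor path from W to D is any simple undirected path whose first edge points into W (i.e. leaves W via a parent).
Parents of W: {M}.
Enumerating:
  P1: W <- M -> N -> D
  P2: W <- M -> K -> D
  P3: W <- M -> D
That exhausts the simple backdoor paths. Count: 3.

3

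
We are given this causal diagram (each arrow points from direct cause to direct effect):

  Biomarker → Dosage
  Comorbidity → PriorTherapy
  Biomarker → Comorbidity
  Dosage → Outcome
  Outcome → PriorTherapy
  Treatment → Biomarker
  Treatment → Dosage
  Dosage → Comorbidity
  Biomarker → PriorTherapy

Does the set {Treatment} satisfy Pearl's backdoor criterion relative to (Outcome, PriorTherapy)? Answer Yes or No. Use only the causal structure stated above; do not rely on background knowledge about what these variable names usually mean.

Backdoor paths from Outcome to PriorTherapy (paths whose first edge points into Outcome):
  P1: Outcome <- Dosage <- Treatment -> Biomarker -> Comorbidity -> PriorTherapy
  P2: Outcome <- Dosage <- Treatment -> Biomarker -> PriorTherapy
  P3: Outcome <- Dosage <- Biomarker -> Comorbidity -> PriorTherapy
  P4: Outcome <- Dosage <- Biomarker -> PriorTherapy
  P5: Outcome <- Dosage -> Comorbidity <- Biomarker -> PriorTherapy
  P6: Outcome <- Dosage -> Comorbidity -> PriorTherapy
Condition 1 (no descendant of Outcome in the set): holds — descendants of Outcome are {PriorTherapy}; none are in {Treatment}.
Condition 2 (every backdoor path blocked by {Treatment}):
  P1: blocked at fork node Treatment ∈ conditioning set.
  P2: blocked at fork node Treatment ∈ conditioning set.
  P3: open — no interior node is in the conditioning set.
  P4: open — no interior node is in the conditioning set.
  P5: blocked at collider Comorbidity (neither it nor any descendant is in the conditioning set).
  P6: open — no interior node is in the conditioning set.
{Treatment} does not satisfy the backdoor criterion.

No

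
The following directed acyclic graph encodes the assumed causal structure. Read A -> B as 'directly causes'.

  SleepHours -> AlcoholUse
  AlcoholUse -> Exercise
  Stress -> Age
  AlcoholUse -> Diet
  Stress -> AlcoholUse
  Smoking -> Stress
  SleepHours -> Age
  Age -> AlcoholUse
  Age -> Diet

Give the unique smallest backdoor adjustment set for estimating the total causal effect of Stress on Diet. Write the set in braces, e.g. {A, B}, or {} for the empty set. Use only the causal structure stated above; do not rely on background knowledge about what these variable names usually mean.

{}

Variables eligible for adjustment (non-descendants of Stress, excluding Stress and Diet): {SleepHours, Smoking}.
Backdoor paths from Stress to Diet:
  (none)
With no backdoor paths the empty set already satisfies the criterion, and it is trivially minimal.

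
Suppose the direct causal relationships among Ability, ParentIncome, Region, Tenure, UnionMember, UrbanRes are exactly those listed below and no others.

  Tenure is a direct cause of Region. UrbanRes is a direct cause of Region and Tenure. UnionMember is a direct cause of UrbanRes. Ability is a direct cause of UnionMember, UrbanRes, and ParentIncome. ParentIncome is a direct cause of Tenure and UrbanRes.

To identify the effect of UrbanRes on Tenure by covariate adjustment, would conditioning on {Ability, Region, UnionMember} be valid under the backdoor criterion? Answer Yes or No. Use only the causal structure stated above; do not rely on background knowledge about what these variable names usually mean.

No

Backdoor paths from UrbanRes to Tenure (paths whose first edge points into UrbanRes):
  P1: UrbanRes <- Ability -> ParentIncome -> Tenure
  P2: UrbanRes <- UnionMember <- Ability -> ParentIncome -> Tenure
  P3: UrbanRes <- ParentIncome -> Tenure
Condition 1 (no descendant of UrbanRes in the set): FAILS — Region is a descendant of UrbanRes.
Condition 2 (every backdoor path blocked by {Ability, Region, UnionMember}):
  P1: blocked at fork node Ability ∈ conditioning set.
  P2: blocked at chain node UnionMember ∈ conditioning set.
  P3: open — no interior node is in the conditioning set.
{Ability, Region, UnionMember} does not satisfy the backdoor criterion.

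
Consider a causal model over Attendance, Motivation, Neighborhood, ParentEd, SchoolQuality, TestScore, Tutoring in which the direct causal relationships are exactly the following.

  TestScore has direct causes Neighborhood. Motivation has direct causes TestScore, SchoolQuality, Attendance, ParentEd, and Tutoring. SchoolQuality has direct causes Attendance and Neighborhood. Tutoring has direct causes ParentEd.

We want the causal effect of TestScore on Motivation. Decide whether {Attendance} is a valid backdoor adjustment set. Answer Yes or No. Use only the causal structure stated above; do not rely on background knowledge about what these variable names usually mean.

No

Backdoor paths from TestScore to Motivation (paths whose first edge points into TestScore):
  P1: TestScore <- Neighborhood -> SchoolQuality <- Attendance -> Motivation
  P2: TestScore <- Neighborhood -> SchoolQuality -> Motivation
Condition 1 (no descendant of TestScore in the set): holds — descendants of TestScore are {Motivation}; none are in {Attendance}.
Condition 2 (every backdoor path blocked by {Attendance}):
  P1: blocked at collider SchoolQuality (neither it nor any descendant is in the conditioning set).
  P2: open — no interior node is in the conditioning set.
{Attendance} does not satisfy the backdoor criterion.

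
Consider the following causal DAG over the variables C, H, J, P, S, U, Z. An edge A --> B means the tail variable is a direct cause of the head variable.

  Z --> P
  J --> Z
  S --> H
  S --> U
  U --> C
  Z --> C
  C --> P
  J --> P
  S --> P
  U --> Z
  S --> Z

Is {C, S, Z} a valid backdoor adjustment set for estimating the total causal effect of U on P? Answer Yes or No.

Backdoor paths from U to P (paths whose first edge points into U):
  P1: U <- S -> Z <- J -> P
  P2: U <- S -> Z -> C -> P
  P3: U <- S -> Z -> P
  P4: U <- S -> P
Condition 1 (no descendant of U in the set): FAILS — C and Z are descendants of U.
Condition 2 (every backdoor path blocked by {C, S, Z}):
  P1: blocked at fork node S ∈ conditioning set.
  P2: blocked at fork node S ∈ conditioning set.
  P3: blocked at fork node S ∈ conditioning set.
  P4: blocked at fork node S ∈ conditioning set.
{C, S, Z} does not satisfy the backdoor criterion.

No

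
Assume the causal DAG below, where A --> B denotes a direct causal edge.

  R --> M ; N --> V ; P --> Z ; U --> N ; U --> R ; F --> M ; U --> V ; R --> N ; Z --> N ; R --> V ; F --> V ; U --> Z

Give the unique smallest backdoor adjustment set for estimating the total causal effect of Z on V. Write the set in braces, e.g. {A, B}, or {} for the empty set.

Variables eligible for adjustment (non-descendants of Z, excluding Z and V): {F, M, P, R, U}.
Backdoor paths from Z to V:
  P1: Z <- U -> R -> N -> V
  P2: Z <- U -> R -> V
  P3: Z <- U -> R -> M <- F -> V
  P4: Z <- U -> N <- R -> V
  P5: Z <- U -> N <- R -> M <- F -> V
  P6: Z <- U -> N -> V
  P7: Z <- U -> V
The empty set is not sufficient: P1 (Z <- U -> R -> N -> V) has no collider blocking it and no conditioned non-collider, so it is open.
Try {U}:
  P1: blocked at fork node U ∈ conditioning set.
  P2: blocked at fork node U ∈ conditioning set.
  P3: blocked at fork node U ∈ conditioning set.
  P4: blocked at fork node U ∈ conditioning set.
  P5: blocked at fork node U ∈ conditioning set.
  P6: blocked at fork node U ∈ conditioning set.
  P7: blocked at fork node U ∈ conditioning set.
{U} contains no descendant of Z and blocks every backdoor path.
No other singleton works — e.g. {P} leaves P1 open — so {U} is the unique smallest valid adjustment set.

{U}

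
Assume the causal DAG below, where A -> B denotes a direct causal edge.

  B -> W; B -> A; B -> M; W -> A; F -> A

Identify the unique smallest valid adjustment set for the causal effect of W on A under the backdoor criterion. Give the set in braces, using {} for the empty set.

Variables eligible for adjustment (non-descendants of W, excluding W and A): {B, F, M}.
Backdoor paths from W to A:
  P1: W <- B -> A
The empty set is not sufficient: P1 (W <- B -> A) has no collider blocking it and no conditioned non-collider, so it is open.
Try {B}:
  P1: blocked at fork node B ∈ conditioning set.
{B} contains no descendant of W and blocks every backdoor path.
No other singleton works — e.g. {F} leaves P1 open — so {B} is the unique smallest valid adjustment set.

{B}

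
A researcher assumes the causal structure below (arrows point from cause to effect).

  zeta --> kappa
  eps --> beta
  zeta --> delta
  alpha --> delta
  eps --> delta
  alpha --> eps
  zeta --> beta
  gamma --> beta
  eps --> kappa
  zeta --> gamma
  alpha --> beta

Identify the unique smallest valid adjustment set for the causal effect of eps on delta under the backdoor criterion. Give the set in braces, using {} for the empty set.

{alpha}

Variables eligible for adjustment (non-descendants of eps, excluding eps and delta): {alpha, gamma, zeta}.
Backdoor paths from eps to delta:
  P1: eps <- alpha -> beta <- zeta -> delta
  P2: eps <- alpha -> beta <- gamma <- zeta -> delta
  P3: eps <- alpha -> delta
The empty set is not sufficient: P3 (eps <- alpha -> delta) has no collider blocking it and no conditioned non-collider, so it is open.
Try {alpha}:
  P1: blocked at fork node alpha ∈ conditioning set.
  P2: blocked at fork node alpha ∈ conditioning set.
  P3: blocked at fork node alpha ∈ conditioning set.
{alpha} contains no descendant of eps and blocks every backdoor path.
No other singleton works — e.g. {zeta} leaves P3 open — so {alpha} is the unique smallest valid adjustment set.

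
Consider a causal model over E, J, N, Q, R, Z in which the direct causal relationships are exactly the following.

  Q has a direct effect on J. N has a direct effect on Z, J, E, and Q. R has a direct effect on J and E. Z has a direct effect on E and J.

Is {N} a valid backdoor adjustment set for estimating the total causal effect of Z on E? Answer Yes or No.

Backdoor paths from Z to E (paths whose first edge points into Z):
  P1: Z <- N -> Q -> J <- R -> E
  P2: Z <- N -> J <- R -> E
  P3: Z <- N -> E
Condition 1 (no descendant of Z in the set): holds — descendants of Z are {E, J}; none are in {N}.
Condition 2 (every backdoor path blocked by {N}):
  P1: blocked at fork node N ∈ conditioning set.
  P2: blocked at fork node N ∈ conditioning set.
  P3: blocked at fork node N ∈ conditioning set.
{N} satisfies the backdoor criterion.

Yes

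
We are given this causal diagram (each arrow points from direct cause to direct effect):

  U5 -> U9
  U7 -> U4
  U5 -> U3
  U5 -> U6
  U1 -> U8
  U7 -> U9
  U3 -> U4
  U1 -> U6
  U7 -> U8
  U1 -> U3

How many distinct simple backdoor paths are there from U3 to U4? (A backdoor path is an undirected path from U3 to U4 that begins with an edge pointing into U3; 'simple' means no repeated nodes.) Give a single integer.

A backdoor path from U3 to U4 is any simple undirected path whose first edge points into U3 (i.e. leaves U3 via a parent).
Parents of U3: {U1, U5}.
Enumerating:
  P1: U3 <- U5 -> U6 <- U1 -> U8 <- U7 -> U4
  P2: U3 <- U5 -> U9 <- U7 -> U4
  P3: U3 <- U1 -> U8 <- U7 -> U4
  P4: U3 <- U1 -> U6 <- U5 -> U9 <- U7 -> U4
That exhausts the simple backdoor paths. Count: 4.

4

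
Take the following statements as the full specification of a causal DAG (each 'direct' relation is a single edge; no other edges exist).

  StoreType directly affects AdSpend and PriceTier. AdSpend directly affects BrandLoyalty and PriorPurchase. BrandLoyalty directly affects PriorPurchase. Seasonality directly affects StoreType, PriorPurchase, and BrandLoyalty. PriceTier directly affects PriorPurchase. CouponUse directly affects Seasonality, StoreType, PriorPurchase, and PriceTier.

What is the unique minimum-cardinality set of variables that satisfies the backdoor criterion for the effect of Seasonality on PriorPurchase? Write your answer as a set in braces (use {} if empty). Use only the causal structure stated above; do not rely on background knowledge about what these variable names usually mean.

Variables eligible for adjustment (non-descendants of Seasonality, excluding Seasonality and PriorPurchase): {CouponUse}.
Backdoor paths from Seasonality to PriorPurchase:
  P1: Seasonality <- CouponUse -> StoreType -> PriceTier -> PriorPurchase
  P2: Seasonality <- CouponUse -> StoreType -> AdSpend -> BrandLoyalty -> PriorPurchase
  P3: Seasonality <- CouponUse -> StoreType -> AdSpend -> PriorPurchase
  P4: Seasonality <- CouponUse -> PriceTier <- StoreType -> AdSpend -> BrandLoyalty -> PriorPurchase
  P5: Seasonality <- CouponUse -> PriceTier <- StoreType -> AdSpend -> PriorPurchase
  P6: Seasonality <- CouponUse -> PriceTier -> PriorPurchase
  P7: Seasonality <- CouponUse -> PriorPurchase
The empty set is not sufficient: P1 (Seasonality <- CouponUse -> StoreType -> PriceTier -> PriorPurchase) has no collider blocking it and no conditioned non-collider, so it is open.
Try {CouponUse}:
  P1: blocked at fork node CouponUse ∈ conditioning set.
  P2: blocked at fork node CouponUse ∈ conditioning set.
  P3: blocked at fork node CouponUse ∈ conditioning set.
  P4: blocked at fork node CouponUse ∈ conditioning set.
  P5: blocked at fork node CouponUse ∈ conditioning set.
  P6: blocked at fork node CouponUse ∈ conditioning set.
  P7: blocked at fork node CouponUse ∈ conditioning set.
{CouponUse} contains no descendant of Seasonality and blocks every backdoor path.
{CouponUse} is the unique smallest valid adjustment set.

{CouponUse}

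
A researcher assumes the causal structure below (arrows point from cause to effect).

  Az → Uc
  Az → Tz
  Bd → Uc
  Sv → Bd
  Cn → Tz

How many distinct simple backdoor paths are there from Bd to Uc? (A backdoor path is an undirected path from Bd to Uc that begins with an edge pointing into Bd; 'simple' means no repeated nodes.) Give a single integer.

A backdoor path from Bd to Uc is any simple undirected path whose first edge points into Bd (i.e. leaves Bd via a parent).
Parents of Bd: {Sv}.
No simple path from any parent of Bd reaches Uc without revisiting Bd, so there are no backdoor paths.

0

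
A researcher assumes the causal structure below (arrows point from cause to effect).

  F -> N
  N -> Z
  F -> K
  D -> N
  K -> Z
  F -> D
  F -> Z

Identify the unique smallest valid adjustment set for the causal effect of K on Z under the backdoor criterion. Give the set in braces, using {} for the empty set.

{F}

Variables eligible for adjustment (non-descendants of K, excluding K and Z): {D, F, N}.
Backdoor paths from K to Z:
  P1: K <- F -> D -> N -> Z
  P2: K <- F -> N -> Z
  P3: K <- F -> Z
The empty set is not sufficient: P1 (K <- F -> D -> N -> Z) has no collider blocking it and no conditioned non-collider, so it is open.
Try {F}:
  P1: blocked at fork node F ∈ conditioning set.
  P2: blocked at fork node F ∈ conditioning set.
  P3: blocked at fork node F ∈ conditioning set.
{F} contains no descendant of K and blocks every backdoor path.
No other singleton works — e.g. {D} leaves P2 open — so {F} is the unique smallest valid adjustment set.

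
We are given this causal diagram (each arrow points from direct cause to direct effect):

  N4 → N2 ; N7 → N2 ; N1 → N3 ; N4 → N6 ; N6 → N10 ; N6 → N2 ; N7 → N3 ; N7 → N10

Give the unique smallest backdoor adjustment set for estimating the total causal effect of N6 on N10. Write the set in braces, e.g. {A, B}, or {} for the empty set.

{}

Variables eligible for adjustment (non-descendants of N6, excluding N6 and N10): {N1, N3, N4, N7}.
Backdoor paths from N6 to N10:
  P1: N6 <- N4 -> N2 <- N7 -> N10
Each backdoor path contains an unconditioned collider, so every path is already blocked with the empty conditioning set:
  P1: blocked at collider N2 (neither it nor any descendant is in the conditioning set).
The empty set is therefore the unique smallest valid set.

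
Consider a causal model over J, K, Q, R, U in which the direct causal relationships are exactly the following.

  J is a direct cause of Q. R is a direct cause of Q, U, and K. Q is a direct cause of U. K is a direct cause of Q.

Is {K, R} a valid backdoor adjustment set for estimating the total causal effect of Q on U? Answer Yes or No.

Yes

Backdoor paths from Q to U (paths whose first edge points into Q):
  P1: Q <- R -> U
  P2: Q <- K <- R -> U
Condition 1 (no descendant of Q in the set): holds — descendants of Q are {U}; none are in {K, R}.
Condition 2 (every backdoor path blocked by {K, R}):
  P1: blocked at fork node R ∈ conditioning set.
  P2: blocked at chain node K ∈ conditioning set.
{K, R} satisfies the backdoor criterion.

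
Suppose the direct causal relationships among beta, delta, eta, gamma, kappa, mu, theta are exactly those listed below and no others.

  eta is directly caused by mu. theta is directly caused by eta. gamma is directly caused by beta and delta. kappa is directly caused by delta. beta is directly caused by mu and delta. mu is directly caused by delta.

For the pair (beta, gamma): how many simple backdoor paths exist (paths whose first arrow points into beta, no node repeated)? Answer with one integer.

2

A backdoor path from beta to gamma is any simple undirected path whose first edge points into beta (i.e. leaves beta via a parent).
Parents of beta: {delta, mu}.
Enumerating:
  P1: beta <- delta -> gamma
  P2: beta <- mu <- delta -> gamma
That exhausts the simple backdoor paths. Count: 2.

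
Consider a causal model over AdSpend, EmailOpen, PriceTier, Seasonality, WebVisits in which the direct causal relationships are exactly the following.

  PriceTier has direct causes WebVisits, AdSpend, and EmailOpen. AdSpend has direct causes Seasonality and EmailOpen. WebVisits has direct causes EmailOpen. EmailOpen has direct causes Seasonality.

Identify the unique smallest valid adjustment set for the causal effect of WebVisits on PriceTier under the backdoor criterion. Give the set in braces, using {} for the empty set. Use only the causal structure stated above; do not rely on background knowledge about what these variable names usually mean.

{EmailOpen}

Variables eligible for adjustment (non-descendants of WebVisits, excluding WebVisits and PriceTier): {AdSpend, EmailOpen, Seasonality}.
Backdoor paths from WebVisits to PriceTier:
  P1: WebVisits <- EmailOpen <- Seasonality -> AdSpend -> PriceTier
  P2: WebVisits <- EmailOpen -> AdSpend -> PriceTier
  P3: WebVisits <- EmailOpen -> PriceTier
The empty set is not sufficient: P1 (WebVisits <- EmailOpen <- Seasonality -> AdSpend -> PriceTier) has no collider blocking it and no conditioned non-collider, so it is open.
Try {EmailOpen}:
  P1: blocked at chain node EmailOpen ∈ conditioning set.
  P2: blocked at fork node EmailOpen ∈ conditioning set.
  P3: blocked at fork node EmailOpen ∈ conditioning set.
{EmailOpen} contains no descendant of WebVisits and blocks every backdoor path.
No other singleton works — e.g. {Seasonality} leaves P2 open — so {EmailOpen} is the unique smallest valid adjustment set.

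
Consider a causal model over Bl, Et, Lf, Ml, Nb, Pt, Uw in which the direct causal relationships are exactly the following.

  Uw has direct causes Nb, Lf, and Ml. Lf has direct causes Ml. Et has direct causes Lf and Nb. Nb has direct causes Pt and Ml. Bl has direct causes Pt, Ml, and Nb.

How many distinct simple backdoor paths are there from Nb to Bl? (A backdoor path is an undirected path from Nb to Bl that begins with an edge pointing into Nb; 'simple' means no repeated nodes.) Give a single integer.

A backdoor path from Nb to Bl is any simple undirected path whose first edge points into Nb (i.e. leaves Nb via a parent).
Parents of Nb: {Ml, Pt}.
Enumerating:
  P1: Nb <- Ml -> Bl
  P2: Nb <- Pt -> Bl
That exhausts the simple backdoor paths. Count: 2.

2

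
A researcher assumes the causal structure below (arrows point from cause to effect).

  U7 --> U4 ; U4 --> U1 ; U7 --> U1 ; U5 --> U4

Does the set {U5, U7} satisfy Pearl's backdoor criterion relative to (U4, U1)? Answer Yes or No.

Backdoor paths from U4 to U1 (paths whose first edge points into U4):
  P1: U4 <- U7 -> U1
Condition 1 (no descendant of U4 in the set): holds — descendants of U4 are {U1}; none are in {U5, U7}.
Condition 2 (every backdoor path blocked by {U5, U7}):
  P1: blocked at fork node U7 ∈ conditioning set.
{U5, U7} satisfies the backdoor criterion.

Yes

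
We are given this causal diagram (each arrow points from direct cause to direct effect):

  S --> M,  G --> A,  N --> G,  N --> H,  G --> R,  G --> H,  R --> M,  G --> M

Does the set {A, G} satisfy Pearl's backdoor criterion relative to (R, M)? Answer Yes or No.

Yes

Backdoor paths from R to M (paths whose first edge points into R):
  P1: R <- G -> M
Condition 1 (no descendant of R in the set): holds — descendants of R are {M}; none are in {A, G}.
Condition 2 (every backdoor path blocked by {A, G}):
  P1: blocked at fork node G ∈ conditioning set.
{A, G} satisfies the backdoor criterion.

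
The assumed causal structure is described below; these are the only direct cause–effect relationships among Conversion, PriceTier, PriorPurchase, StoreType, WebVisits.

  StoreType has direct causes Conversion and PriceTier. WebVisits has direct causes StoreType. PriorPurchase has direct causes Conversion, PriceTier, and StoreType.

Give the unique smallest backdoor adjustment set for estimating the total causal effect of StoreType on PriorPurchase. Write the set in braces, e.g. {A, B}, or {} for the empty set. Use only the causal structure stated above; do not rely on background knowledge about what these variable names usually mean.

{Conversion, PriceTier}

Variables eligible for adjustment (non-descendants of StoreType, excluding StoreType and PriorPurchase): {Conversion, PriceTier}.
Backdoor paths from StoreType to PriorPurchase:
  P1: StoreType <- PriceTier -> PriorPurchase
  P2: StoreType <- Conversion -> PriorPurchase
The empty set is not sufficient: P1 (StoreType <- PriceTier -> PriorPurchase) has no collider blocking it and no conditioned non-collider, so it is open.
Try {Conversion, PriceTier}:
  P1: blocked at fork node PriceTier ∈ conditioning set.
  P2: blocked at fork node Conversion ∈ conditioning set.
{Conversion, PriceTier} contains no descendant of StoreType and blocks every backdoor path.
Every element of {Conversion, PriceTier} is needed (dropping Conversion leaves P2 open; dropping PriceTier leaves P1 open), so no proper subset is valid.
Among all size-2 subsets of the eligible variables, only {Conversion, PriceTier} blocks every backdoor path, so it is the unique smallest valid adjustment set.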